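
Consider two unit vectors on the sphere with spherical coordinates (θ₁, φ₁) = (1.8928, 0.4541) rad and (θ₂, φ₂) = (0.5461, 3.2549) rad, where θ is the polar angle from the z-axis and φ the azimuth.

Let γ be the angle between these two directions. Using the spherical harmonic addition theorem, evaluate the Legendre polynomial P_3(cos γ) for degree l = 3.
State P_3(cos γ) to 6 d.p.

0.110419

Addition theorem: P_3(cos γ) = (4π/7) Σ_m Y*_{lm}(Ω₁) Y_{lm}(Ω₂), m = −3…3:
  m=-3: Y*=(0.073717, 0.348429)  Y=(-0.055104, 0.019487)  product (-0.010852, -0.017763)
  m=-2: Y*=(-0.179034, -0.229450)  Y=(0.229547, -0.052928)  product (-0.053241, -0.043194)
  m=-1: Y*=(-0.137541, -0.067137)  Y=(-0.442163, 0.050316)  product (0.064194, 0.022765)
  m=+0: Y*=(0.295156, -0.000000)  Y=(0.207711, 0.000000)  product (0.061307, 0.000000)
  m=+1: Y*=(0.137541, -0.067137)  Y=(0.442163, 0.050316)  product (0.064194, -0.022765)
  m=+2: Y*=(-0.179034, 0.229450)  Y=(0.229547, 0.052928)  product (-0.053241, 0.043194)
  m=+3: Y*=(-0.073717, 0.348429)  Y=(0.055104, 0.019487)  product (-0.010852, 0.017763)
Σ over m = (0.061508, -0.000000); ×(4π/7) → (0.110419, -0.000000). Real part: 0.110419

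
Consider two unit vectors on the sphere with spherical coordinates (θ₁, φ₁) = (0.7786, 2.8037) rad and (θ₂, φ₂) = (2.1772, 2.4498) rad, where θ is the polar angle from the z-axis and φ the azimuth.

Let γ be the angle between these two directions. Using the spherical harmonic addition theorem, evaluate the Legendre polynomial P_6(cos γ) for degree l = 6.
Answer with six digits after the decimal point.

Summing Y*_{l m}(θ₁,φ₁)·Y_{l m}(θ₂,φ₂) over m ∈ [−6, 6]; prefactor 4π/(2·6+1) = 0.966644:
  term(m=-6) = -0.00452 + 0.00734j   from Y*(Ω₁)=-0.02555 - 0.05202j, Y(Ω₂)=-0.07919 - 0.12586j
  term(m=-5) = 0.01435 - 0.07128j   from Y*(Ω₁)=0.02409 + 0.20208j, Y(Ω₂)=-0.33943 - 0.11149j
  term(m=-4) = 0.02568 + 0.16415j   from Y*(Ω₁)=0.08634 - 0.38753j, Y(Ω₂)=-0.38949 + 0.15305j
  term(m=-3) = -0.02378 - 0.04261j   from Y*(Ω₁)=-0.21867 + 0.35102j, Y(Ω₂)=-0.05704 + 0.10328j
  term(m=-2) = -0.01295 - 0.01108j   from Y*(Ω₁)=0.04430 - 0.03552j, Y(Ω₂)=-0.05587 - 0.29494j
  term(m=-1) = -0.08134 - 0.03005j   from Y*(Ω₁)=0.33580 - 0.11799j, Y(Ω₂)=-0.18761 - 0.15540j
  term(m=+0) = -0.04016 + 0.00000j   from Y*(Ω₁)=-0.16676 + 0.00000j, Y(Ω₂)=0.24081 + 0.00000j
  term(m=+1) = -0.08134 + 0.03005j   from Y*(Ω₁)=-0.33580 - 0.11799j, Y(Ω₂)=0.18761 - 0.15540j
  term(m=+2) = -0.01295 + 0.01108j   from Y*(Ω₁)=0.04430 + 0.03552j, Y(Ω₂)=-0.05587 + 0.29494j
  term(m=+3) = -0.02378 + 0.04261j   from Y*(Ω₁)=0.21867 + 0.35102j, Y(Ω₂)=0.05704 + 0.10328j
  term(m=+4) = 0.02568 - 0.16415j   from Y*(Ω₁)=0.08634 + 0.38753j, Y(Ω₂)=-0.38949 - 0.15305j
  term(m=+5) = 0.01435 + 0.07128j   from Y*(Ω₁)=-0.02409 + 0.20208j, Y(Ω₂)=0.33943 - 0.11149j
  term(m=+6) = -0.00452 - 0.00734j   from Y*(Ω₁)=-0.02555 + 0.05202j, Y(Ω₂)=-0.07919 + 0.12586j
Σ over m = -0.20527 - 0.00000j; ×(4π/13) → -0.19842 - 0.00000j. Real part: -0.198424

-0.198424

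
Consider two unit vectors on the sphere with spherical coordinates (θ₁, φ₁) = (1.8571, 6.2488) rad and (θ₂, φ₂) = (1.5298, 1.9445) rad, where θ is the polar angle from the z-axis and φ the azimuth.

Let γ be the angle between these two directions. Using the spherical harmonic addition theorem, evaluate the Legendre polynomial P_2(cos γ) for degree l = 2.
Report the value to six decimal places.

Summing Y*_{l m}(θ₁,φ₁)·Y_{l m}(θ₂,φ₂) over m ∈ [−2, 2]; prefactor 4π/(2·2+1) = 2.513274:
  m=-2: (0.354627, -0.024426) × (-0.282838, 0.262125) = (-0.093899, 0.099865)  (running Σ = (-0.093899, 0.099865))
  m=-1: (-0.209169, 0.007195) × (-0.011549, -0.029453) = (0.002628, 0.006078)  (running Σ = (-0.091272, 0.105943))
  m=0: (-0.239930, -0.000000) × (-0.313802, 0.000000) = (0.075291, 0.000000)  (running Σ = (-0.015981, 0.105943))
  m=1: (0.209169, 0.007195) × (0.011549, -0.029453) = (0.002628, -0.006078)  (running Σ = (-0.013353, 0.099865))
  m=2: (0.354627, 0.024426) × (-0.282838, -0.262125) = (-0.093899, -0.099865)  (running Σ = (-0.107253, 0.000000))
Total Σ_m = (-0.107253, 0.000000). Multiply by 2.513274: (-0.269555, 0.000000). P_2(cos γ) = -0.269555

-0.269555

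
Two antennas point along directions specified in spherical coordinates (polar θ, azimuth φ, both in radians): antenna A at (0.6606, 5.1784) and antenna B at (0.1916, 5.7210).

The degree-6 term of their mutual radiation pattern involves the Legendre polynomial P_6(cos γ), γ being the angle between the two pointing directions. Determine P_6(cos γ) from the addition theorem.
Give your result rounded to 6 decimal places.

-0.348300

Summing Y*_{l m}(θ₁,φ₁)·Y_{l m}(θ₂,φ₂) over m ∈ [−6, 6]; prefactor 4π/(2·6+1) = 0.966644:
  m=-6: Y*=+0.024257-0.008732i  Y=-0.000022-0.000005i  product -0.000001+0.000000i
  m=-5: Y*=+0.083363+0.079115i  Y=-0.000389+0.000134i  product -0.000043-0.000020i
  m=-4: Y*=-0.085645+0.283636i  Y=-0.002825+0.003509i  product -0.000753-0.001102i
  m=-3: Y*=-0.451659+0.078816i  Y=-0.003877+0.033342i  product -0.000877-0.015365i
  m=-2: Y*=-0.190520-0.256543i  Y=+0.072934+0.152372i  product +0.025195-0.047741i
  m=-1: Y*=-0.078576+0.156227i  Y=+0.439065+0.276610i  product -0.077714+0.046859i
  m=+0: Y*=-0.381299-0.000000i  Y=+0.660725+0.000000i  product -0.251934-0.000000i
  m=+1: Y*=+0.078576+0.156227i  Y=-0.439065+0.276610i  product -0.077714-0.046859i
  m=+2: Y*=-0.190520+0.256543i  Y=+0.072934-0.152372i  product +0.025195+0.047741i
  m=+3: Y*=+0.451659+0.078816i  Y=+0.003877+0.033342i  product -0.000877+0.015365i
  m=+4: Y*=-0.085645-0.283636i  Y=-0.002825-0.003509i  product -0.000753+0.001102i
  m=+5: Y*=-0.083363+0.079115i  Y=+0.000389+0.000134i  product -0.000043+0.000020i
  m=+6: Y*=+0.024257+0.008732i  Y=-0.000022+0.000005i  product -0.000001-0.000000i
Accumulated sum -0.360319+0.000000i; after 4π/(2l+1) scaling, -0.348300+0.000000i ⇒ P_6 = -0.348300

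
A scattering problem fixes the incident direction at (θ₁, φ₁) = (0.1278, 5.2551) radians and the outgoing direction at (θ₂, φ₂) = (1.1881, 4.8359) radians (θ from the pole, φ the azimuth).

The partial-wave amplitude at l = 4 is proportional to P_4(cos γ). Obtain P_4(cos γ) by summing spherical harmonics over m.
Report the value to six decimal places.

Addition theorem: P_4(cos γ) = (4π/9) Σ_m Y*_{lm}(Ω₁) Y_{lm}(Ω₂), m = −4…4:
  term(m=-4) = -0.00000 + 0.00004j   from Y*(Ω₁)=-0.00007 + 0.00010j, Y(Ω₂)=0.28853 - 0.15540j
  term(m=-3) = 0.00030 + 0.00091j   from Y*(Ω₁)=-0.00257 - 0.00015j, Y(Ω₂)=-0.13511 - 0.34781j
  term(m=-2) = -0.00015 - 0.00016j   from Y*(Ω₁)=-0.01492 - 0.02829j, Y(Ω₂)=0.00667 - 0.00168j
  term(m=-1) = -0.07041 - 0.03138j   from Y*(Ω₁)=0.12003 - 0.19902j, Y(Ω₂)=-0.04086 - 0.32915j
  term(m=+0) = -0.04141 + 0.00000j   from Y*(Ω₁)=0.77853 + 0.00000j, Y(Ω₂)=-0.05319 + 0.00000j
  term(m=+1) = -0.07041 + 0.03138j   from Y*(Ω₁)=-0.12003 - 0.19902j, Y(Ω₂)=0.04086 - 0.32915j
  term(m=+2) = -0.00015 + 0.00016j   from Y*(Ω₁)=-0.01492 + 0.02829j, Y(Ω₂)=0.00667 + 0.00168j
  term(m=+3) = 0.00030 - 0.00091j   from Y*(Ω₁)=0.00257 - 0.00015j, Y(Ω₂)=0.13511 - 0.34781j
  term(m=+4) = -0.00000 - 0.00004j   from Y*(Ω₁)=-0.00007 - 0.00010j, Y(Ω₂)=0.28853 + 0.15540j
Accumulated sum -0.18194 + 0.00000j; after 4π/(2l+1) scaling, -0.25404 + 0.00000j ⇒ P_4 = -0.254043

-0.254043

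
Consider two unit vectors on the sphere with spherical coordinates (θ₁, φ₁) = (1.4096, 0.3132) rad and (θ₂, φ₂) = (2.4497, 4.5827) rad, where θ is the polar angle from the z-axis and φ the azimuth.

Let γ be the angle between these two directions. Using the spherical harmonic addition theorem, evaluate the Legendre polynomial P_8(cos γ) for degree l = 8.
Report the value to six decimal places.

Addition theorem: P_8(cos γ) = (4π/17) Σ_m Y*_{lm}(Ω₁) Y_{lm}(Ω₂), m = −8…8:
  m=-8: Y*=(-0.373550, 0.275805)  Y=(0.007193, 0.012184)  product (-0.006047, -0.002568)
  m=-7: Y*=(-0.175877, 0.245524)  Y=(-0.053837, 0.042041)  product (-0.000853, -0.020612)
  m=-6: Y*=(0.064828, -0.203499)  Y=(-0.142729, -0.140670)  product (-0.037879, 0.019926)
  m=-5: Y*=(-0.001533, -0.319553)  Y=(0.235621, -0.310947)  product (-0.099725, -0.074817)
  m=-4: Y*=(0.037484, 0.113875)  Y=(0.410676, 0.234460)  product (-0.011305, 0.055554)
  m=-3: Y*=(0.187434, 0.256426)  Y=(-0.085836, 0.209375)  product (-0.069778, 0.017233)
  m=-2: Y*=(-0.061702, -0.044648)  Y=(0.240836, 0.063907)  product (-0.012007, -0.014696)
  m=-1: Y*=(-0.299046, -0.096849)  Y=(-0.047011, 0.360456)  product (0.048968, -0.103240)
  m=+0: Y*=(0.063049, -0.000000)  Y=(0.142273, 0.000000)  product (0.008970, 0.000000)
  m=+1: Y*=(0.299046, -0.096849)  Y=(0.047011, 0.360456)  product (0.048968, 0.103240)
  m=+2: Y*=(-0.061702, 0.044648)  Y=(0.240836, -0.063907)  product (-0.012007, 0.014696)
  m=+3: Y*=(-0.187434, 0.256426)  Y=(0.085836, 0.209375)  product (-0.069778, -0.017233)
  m=+4: Y*=(0.037484, -0.113875)  Y=(0.410676, -0.234460)  product (-0.011305, -0.055554)
  m=+5: Y*=(0.001533, -0.319553)  Y=(-0.235621, -0.310947)  product (-0.099725, 0.074817)
  m=+6: Y*=(0.064828, 0.203499)  Y=(-0.142729, 0.140670)  product (-0.037879, -0.019926)
  m=+7: Y*=(0.175877, 0.245524)  Y=(0.053837, 0.042041)  product (-0.000853, 0.020612)
  m=+8: Y*=(-0.373550, -0.275805)  Y=(0.007193, -0.012184)  product (-0.006047, 0.002568)
Σ over m = (-0.368283, 0.000000); ×(4π/17) → (-0.272234, 0.000000). Real part: -0.272234

-0.272234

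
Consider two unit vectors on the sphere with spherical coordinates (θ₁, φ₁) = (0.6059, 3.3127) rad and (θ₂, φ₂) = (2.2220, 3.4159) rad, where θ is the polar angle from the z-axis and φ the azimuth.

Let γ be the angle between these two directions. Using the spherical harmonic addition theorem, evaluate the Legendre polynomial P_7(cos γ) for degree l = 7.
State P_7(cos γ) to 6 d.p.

0.102214

Term-by-term m-sum for l=7 (normalisation 4π/15 = 0.837758):
  m=-7: Y*=-0.00354 - 0.00905j  Y=0.03446 + 0.09460j  product 0.00073 - 0.00065j
  m=-6: Y*=0.02716 + 0.04489j  Y=0.02152 + 0.28628j  product -0.01227 + 0.00874j
  m=-5: Y*=-0.11221 - 0.12917j  Y=-0.08730 + 0.43229j  product 0.06563 - 0.03723j
  m=-4: Y*=0.28434 + 0.23203j  Y=-0.14421 + 0.28140j  product -0.10630 + 0.04655j
  m=-3: Y*=-0.42170 - 0.23772j  Y=0.07365 - 0.07939j  product -0.04993 + 0.01597j
  m=-2: Y*=0.23418 + 0.08342j  Y=0.31284 - 0.19121j  product 0.08921 - 0.01868j
  m=-1: Y*=0.26655 + 0.04606j  Y=0.04611 - 0.01297j  product 0.01289 - 0.00133j
  m=+0: Y*=-0.34846 + 0.00000j  Y=-0.35028 + 0.00000j  product 0.12206 + 0.00000j
  m=+1: Y*=-0.26655 + 0.04606j  Y=-0.04611 - 0.01297j  product 0.01289 + 0.00133j
  m=+2: Y*=0.23418 - 0.08342j  Y=0.31284 + 0.19121j  product 0.08921 + 0.01868j
  m=+3: Y*=0.42170 - 0.23772j  Y=-0.07365 - 0.07939j  product -0.04993 - 0.01597j
  m=+4: Y*=0.28434 - 0.23203j  Y=-0.14421 - 0.28140j  product -0.10630 - 0.04655j
  m=+5: Y*=0.11221 - 0.12917j  Y=0.08730 + 0.43229j  product 0.06563 + 0.03723j
  m=+6: Y*=0.02716 - 0.04489j  Y=0.02152 - 0.28628j  product -0.01227 - 0.00874j
  m=+7: Y*=0.00354 - 0.00905j  Y=-0.03446 + 0.09460j  product 0.00073 + 0.00065j
Total Σ_m = 0.12201 - 0.00000j. Multiply by 0.837758: 0.10221 - 0.00000j. P_7(cos γ) = 0.102214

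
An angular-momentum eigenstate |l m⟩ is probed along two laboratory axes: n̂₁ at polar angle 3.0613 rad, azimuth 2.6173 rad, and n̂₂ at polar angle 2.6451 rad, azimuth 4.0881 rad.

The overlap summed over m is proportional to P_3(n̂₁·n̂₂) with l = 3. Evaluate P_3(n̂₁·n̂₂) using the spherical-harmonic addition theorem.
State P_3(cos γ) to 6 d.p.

Addition theorem: P_3(cos γ) = (4π/7) Σ_m Y*_{lm}(Ω₁) Y_{lm}(Ω₂), m = −3…3:
  m=-3: 0.00000 + 0.00022j × 0.04305 + 0.01342j = -0.00000 + 0.00001j  (running Σ = -0.00000 + 0.00001j)
  m=-2: -0.00327 + 0.00568j × 0.06457 + 0.19340j = -0.00131 - 0.00027j  (running Σ = -0.00131 - 0.00026j)
  m=-1: -0.08904 + 0.05149j × -0.25785 + 0.35792j = 0.00453 - 0.04514j  (running Σ = 0.00322 - 0.04540j)
  m=0: -0.73198 + 0.00000j × -0.28398 + 0.00000j = 0.20787 + 0.00000j  (running Σ = 0.21109 - 0.04540j)
  m=1: 0.08904 + 0.05149j × 0.25785 + 0.35792j = 0.00453 + 0.04514j  (running Σ = 0.21561 - 0.00026j)
  m=2: -0.00327 - 0.00568j × 0.06457 - 0.19340j = -0.00131 + 0.00027j  (running Σ = 0.21431 + 0.00001j)
  m=3: -0.00000 + 0.00022j × -0.04305 + 0.01342j = -0.00000 - 0.00001j  (running Σ = 0.21430 - 0.00000j)
Σ over m = 0.21430 - 0.00000j; ×(4π/7) → 0.38471 - 0.00000j. Real part: 0.384714

0.384714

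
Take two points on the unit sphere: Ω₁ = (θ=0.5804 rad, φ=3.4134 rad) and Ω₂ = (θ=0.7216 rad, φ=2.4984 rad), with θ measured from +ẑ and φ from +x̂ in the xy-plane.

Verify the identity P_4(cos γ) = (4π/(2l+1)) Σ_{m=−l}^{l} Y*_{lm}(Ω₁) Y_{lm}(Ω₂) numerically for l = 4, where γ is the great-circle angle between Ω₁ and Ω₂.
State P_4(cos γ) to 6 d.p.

Addition theorem: P_4(cos γ) = (4π/9) Σ_m Y*_{lm}(Ω₁) Y_{lm}(Ω₂), m = −4…4:
  m=-4: Y*=0.01860 + 0.03543j  Y=-0.07100 + 0.04539j  product -0.00293 - 0.00167j
  m=-3: Y*=-0.11832 - 0.12565j  Y=0.09511 - 0.25363j  product -0.04312 + 0.01806j
  m=-2: Y*=0.33533 + 0.20266j  Y=0.12064 + 0.41269j  product -0.04318 + 0.16283j
  m=-1: Y*=-0.39603 - 0.11038j  Y=-0.17748 - 0.13303j  product 0.05561 + 0.07227j
  m=+0: Y*=-0.09132 + 0.00000j  Y=-0.29516 + 0.00000j  product 0.02695 + 0.00000j
  m=+1: Y*=0.39603 - 0.11038j  Y=0.17748 - 0.13303j  product 0.05561 - 0.07227j
  m=+2: Y*=0.33533 - 0.20266j  Y=0.12064 - 0.41269j  product -0.04318 - 0.16283j
  m=+3: Y*=0.11832 - 0.12565j  Y=-0.09511 - 0.25363j  product -0.04312 - 0.01806j
  m=+4: Y*=0.01860 - 0.03543j  Y=-0.07100 - 0.04539j  product -0.00293 + 0.00167j
Σ over m = -0.04029 + 0.00000j; ×(4π/9) → -0.05626 + 0.00000j. Real part: -0.056260

-0.056260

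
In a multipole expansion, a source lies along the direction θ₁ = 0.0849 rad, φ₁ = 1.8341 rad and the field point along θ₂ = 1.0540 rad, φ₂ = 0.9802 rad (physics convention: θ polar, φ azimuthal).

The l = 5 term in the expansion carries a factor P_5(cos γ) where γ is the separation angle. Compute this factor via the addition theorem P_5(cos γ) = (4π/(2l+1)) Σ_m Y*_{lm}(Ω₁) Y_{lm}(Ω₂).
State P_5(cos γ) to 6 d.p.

Expand P_5 via completeness: Σ_{m} conj(Y_{5,m}) at Ω₁ times Y_{5,m} at Ω₂ —
  m=-5: Y*=-0.00000 + 0.00000j  Y=0.04323 + 0.22646j  product -0.00000 - 0.00000j
  m=-4: Y*=0.00004 + 0.00007j  Y=-0.29478 + 0.29116j  product -0.00003 - 0.00001j
  m=-3: Y*=0.00119 - 0.00118j  Y=-0.26669 - 0.05434j  product -0.00038 + 0.00025j
  m=-2: Y*=-0.02077 - 0.01207j  Y=0.06433 + 0.15669j  product 0.00056 - 0.00403j
  m=-1: Y*=-0.05513 + 0.20453j  Y=-0.18084 + 0.26974j  product -0.04520 - 0.05186j
  m=+0: Y*=0.88569 + 0.00000j  Y=0.09625 + 0.00000j  product 0.08524 + 0.00000j
  m=+1: Y*=0.05513 + 0.20453j  Y=0.18084 + 0.26974j  product -0.04520 + 0.05186j
  m=+2: Y*=-0.02077 + 0.01207j  Y=0.06433 - 0.15669j  product 0.00056 + 0.00403j
  m=+3: Y*=-0.00119 - 0.00118j  Y=0.26669 - 0.05434j  product -0.00038 - 0.00025j
  m=+4: Y*=0.00004 - 0.00007j  Y=-0.29478 - 0.29116j  product -0.00003 + 0.00001j
  m=+5: Y*=0.00000 + 0.00000j  Y=-0.04323 + 0.22646j  product -0.00000 + 0.00000j
Σ over m = -0.00487 - 0.00000j; ×(4π/11) → -0.00556 - 0.00000j. Real part: -0.005561

-0.005561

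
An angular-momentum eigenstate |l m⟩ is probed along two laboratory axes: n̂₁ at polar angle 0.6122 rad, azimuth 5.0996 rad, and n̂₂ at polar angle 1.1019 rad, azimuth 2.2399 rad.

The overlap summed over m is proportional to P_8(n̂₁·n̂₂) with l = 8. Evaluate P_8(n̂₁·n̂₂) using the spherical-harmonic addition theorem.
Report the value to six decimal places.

Addition theorem: P_8(cos γ) = (4π/17) Σ_m Y*_{lm}(Ω₁) Y_{lm}(Ω₂), m = −8…8:
  m=-8: -0.006125+0.000269i × +0.123516+0.165743i = -0.000801-0.000982i  (running Σ = -0.000801-0.000982i)
  m=-7: -0.014594-0.031728i × -0.418677-0.012004i = +0.005729+0.013459i  (running Σ = +0.004928+0.012477i)
  m=-6: +0.083821-0.089531i × +0.251467-0.299909i = -0.005773-0.047653i  (running Σ = -0.000845-0.035176i)
  m=-5: +0.274501+0.104974i × +0.002658+0.012854i = -0.000620+0.003808i  (running Σ = -0.001465-0.031368i)
  m=-4: +0.010320+0.470055i × +0.306126+0.153649i = -0.069064+0.145482i  (running Σ = -0.070529+0.114114i)
  m=-3: -0.383431+0.166270i × -0.173475+0.080931i = +0.053059-0.059875i  (running Σ = -0.017470+0.054239i)
  m=-2: +0.006236+0.006100i × -0.058769+0.248098i = -0.001880+0.001189i  (running Σ = -0.019349+0.055427i)
  m=-1: -0.155481+0.381269i × -0.153597-0.194231i = +0.097936-0.028363i  (running Σ = +0.078586+0.027064i)
  m=0: -0.129609-0.000000i × -0.221831+0.000000i = +0.028751+0.000000i  (running Σ = +0.107338+0.027064i)
  m=1: +0.155481+0.381269i × +0.153597-0.194231i = +0.097936+0.028363i  (running Σ = +0.205273+0.055427i)
  m=2: +0.006236-0.006100i × -0.058769-0.248098i = -0.001880-0.001189i  (running Σ = +0.203393+0.054239i)
  m=3: +0.383431+0.166270i × +0.173475+0.080931i = +0.053059+0.059875i  (running Σ = +0.256453+0.114114i)
  m=4: +0.010320-0.470055i × +0.306126-0.153649i = -0.069064-0.145482i  (running Σ = +0.187388-0.031368i)
  m=5: -0.274501+0.104974i × -0.002658+0.012854i = -0.000620-0.003808i  (running Σ = +0.186769-0.035176i)
  m=6: +0.083821+0.089531i × +0.251467+0.299909i = -0.005773+0.047653i  (running Σ = +0.180996+0.012477i)
  m=7: +0.014594-0.031728i × +0.418677-0.012004i = +0.005729-0.013459i  (running Σ = +0.186725-0.000982i)
  m=8: -0.006125-0.000269i × +0.123516-0.165743i = -0.000801+0.000982i  (running Σ = +0.185924-0.000000i)
Accumulated sum +0.185924-0.000000i; after 4π/(2l+1) scaling, +0.137435-0.000000i ⇒ P_8 = 0.137435

0.137435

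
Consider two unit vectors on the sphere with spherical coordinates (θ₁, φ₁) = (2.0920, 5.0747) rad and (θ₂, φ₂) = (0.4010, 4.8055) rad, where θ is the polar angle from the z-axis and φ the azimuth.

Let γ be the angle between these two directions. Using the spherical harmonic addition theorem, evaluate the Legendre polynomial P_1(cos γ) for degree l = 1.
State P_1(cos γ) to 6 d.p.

Summing Y*_{l m}(θ₁,φ₁)·Y_{l m}(θ₂,φ₂) over m ∈ [−1, 1]; prefactor 4π/(2·1+1) = 4.188790:
  m=-1: (0.106196, -0.280168) × (0.012539, 0.134276) = (0.038951, 0.010747)  (running Σ = (0.038951, 0.010747))
  m=0: (-0.243287, -0.000000) × (0.449842, 0.000000) = (-0.109441, -0.000000)  (running Σ = (-0.070489, 0.010747))
  m=1: (-0.106196, -0.280168) × (-0.012539, 0.134276) = (0.038951, -0.010747)  (running Σ = (-0.031538, 0.000000))
Accumulated sum (-0.031538, 0.000000); after 4π/(2l+1) scaling, (-0.132106, 0.000000) ⇒ P_1 = -0.132106

-0.132106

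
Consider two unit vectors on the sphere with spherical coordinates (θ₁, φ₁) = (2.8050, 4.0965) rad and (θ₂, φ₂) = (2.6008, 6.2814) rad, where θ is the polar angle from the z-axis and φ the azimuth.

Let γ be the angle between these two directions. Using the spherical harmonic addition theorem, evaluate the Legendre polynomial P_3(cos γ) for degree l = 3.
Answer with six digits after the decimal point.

-0.167436

Expand P_3 via completeness: Σ_{m} conj(Y_{3,m}) at Ω₁ times Y_{3,m} at Ω₂ —
  term(m=-3) = (0.000824, -0.000229)   from Y*(Ω₁)=(0.014459, -0.004109), Y(Ω₂)=(0.056927, 0.000305)
  term(m=-2) = (-0.008208, 0.023014)   from Y*(Ω₁)=(0.034993, -0.099234), Y(Ω₂)=(-0.232209, -0.000829)
  term(m=-1) = (-0.094558, -0.134117)   from Y*(Ω₁)=(-0.213013, -0.300984), Y(Ω₂)=(0.445032, 0.000795)
  term(m=+0) = (0.110615, 0.000000)   from Y*(Ω₁)=(-0.512362, -0.000000), Y(Ω₂)=(-0.215893, 0.000000)
  term(m=+1) = (-0.094558, 0.134117)   from Y*(Ω₁)=(0.213013, -0.300984), Y(Ω₂)=(-0.445032, 0.000795)
  term(m=+2) = (-0.008208, -0.023014)   from Y*(Ω₁)=(0.034993, 0.099234), Y(Ω₂)=(-0.232209, 0.000829)
  term(m=+3) = (0.000824, 0.000229)   from Y*(Ω₁)=(-0.014459, -0.004109), Y(Ω₂)=(-0.056927, 0.000305)
Σ over m = (-0.093269, 0.000000); ×(4π/7) → (-0.167436, 0.000000). Real part: -0.167436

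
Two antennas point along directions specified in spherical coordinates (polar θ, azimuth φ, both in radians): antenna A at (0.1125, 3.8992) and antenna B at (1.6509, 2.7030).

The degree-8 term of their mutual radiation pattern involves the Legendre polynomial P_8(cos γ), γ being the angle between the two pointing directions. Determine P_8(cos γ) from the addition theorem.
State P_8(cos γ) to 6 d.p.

Term-by-term m-sum for l=8 (normalisation 4π/17 = 0.739198):
  [-8]  conj(Y_{8,-8})(Ω₁) = (0.000000, -0.000000) ; Y_{8,-8}(Ω₂) = (-0.468875, -0.180323) ; Δ = (-0.000000, -0.000000)
  [-7]  conj(Y_{8,-7})(Ω₁) = (-0.000000, 0.000000) ; Y_{8,-7}(Ω₂) = (-0.160895, 0.011515) ; Δ = (0.000000, -0.000000)
  [-6]  conj(Y_{8,-6})(Ω₁) = (-0.000002, -0.000010) ; Y_{8,-6}(Ω₂) = (0.291290, -0.162949) ; Δ = (-0.000002, -0.000003)
  [-5]  conj(Y_{8,-5})(Ω₁) = (0.000136, 0.000103) ; Y_{8,-5}(Ω₂) = (0.108366, -0.151099) ; Δ = (0.000030, -0.000009)
  [-4]  conj(Y_{8,-4})(Ω₁) = (-0.002067, 0.000231) ; Y_{8,-4}(Ω₂) = (-0.050978, 0.274573) ; Δ = (0.000042, -0.000579)
  [-3]  conj(Y_{8,-3})(Ω₁) = (0.012173, -0.014393) ; Y_{8,-3}(Ω₂) = (0.049508, 0.189908) ; Δ = (0.003336, 0.001599)
  [-2]  conj(Y_{8,-2})(Ω₁) = (0.006736, 0.121061) ; Y_{8,-2}(Ω₂) = (-0.162792, -0.195798) ; Δ = (0.022607, -0.021027)
  [-1]  conj(Y_{8,-1})(Ω₁) = (-0.359457, -0.340013) ; Y_{8,-1}(Ω₂) = (-0.181376, -0.085077) ; Δ = (0.036270, 0.092251)
  [+0]  conj(Y_{8,0})(Ω₁) = (0.912721, -0.000000) ; Y_{8,0}(Ω₂) = (0.247281, 0.000000) ; Δ = (0.225699, 0.000000)
  [+1]  conj(Y_{8,1})(Ω₁) = (0.359457, -0.340013) ; Y_{8,1}(Ω₂) = (0.181376, -0.085077) ; Δ = (0.036270, -0.092251)
  [+2]  conj(Y_{8,2})(Ω₁) = (0.006736, -0.121061) ; Y_{8,2}(Ω₂) = (-0.162792, 0.195798) ; Δ = (0.022607, 0.021027)
  [+3]  conj(Y_{8,3})(Ω₁) = (-0.012173, -0.014393) ; Y_{8,3}(Ω₂) = (-0.049508, 0.189908) ; Δ = (0.003336, -0.001599)
  [+4]  conj(Y_{8,4})(Ω₁) = (-0.002067, -0.000231) ; Y_{8,4}(Ω₂) = (-0.050978, -0.274573) ; Δ = (0.000042, 0.000579)
  [+5]  conj(Y_{8,5})(Ω₁) = (-0.000136, 0.000103) ; Y_{8,5}(Ω₂) = (-0.108366, -0.151099) ; Δ = (0.000030, 0.000009)
  [+6]  conj(Y_{8,6})(Ω₁) = (-0.000002, 0.000010) ; Y_{8,6}(Ω₂) = (0.291290, 0.162949) ; Δ = (-0.000002, 0.000003)
  [+7]  conj(Y_{8,7})(Ω₁) = (0.000000, 0.000000) ; Y_{8,7}(Ω₂) = (0.160895, 0.011515) ; Δ = (0.000000, 0.000000)
  [+8]  conj(Y_{8,8})(Ω₁) = (0.000000, 0.000000) ; Y_{8,8}(Ω₂) = (-0.468875, 0.180323) ; Δ = (-0.000000, 0.000000)
Σ over m = (0.350265, -0.000000); ×(4π/17) → (0.258915, -0.000000). Real part: 0.258915

0.258915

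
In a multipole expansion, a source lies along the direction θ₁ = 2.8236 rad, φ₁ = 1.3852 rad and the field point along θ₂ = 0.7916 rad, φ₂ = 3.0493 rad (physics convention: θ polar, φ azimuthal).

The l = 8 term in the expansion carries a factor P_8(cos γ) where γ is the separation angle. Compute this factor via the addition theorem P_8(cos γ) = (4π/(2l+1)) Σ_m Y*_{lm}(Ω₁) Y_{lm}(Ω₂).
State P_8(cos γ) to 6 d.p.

Summing Y*_{l m}(θ₁,φ₁)·Y_{l m}(θ₂,φ₂) over m ∈ [−8, 8]; prefactor 4π/(2·8+1) = 0.739198:
  m=-8: Y*=0.00000 - 0.00005j  Y=0.02503 + 0.02278j  product 0.00000 - 0.00000j
  m=-7: Y*=0.00055 + 0.00015j  Y=-0.10676 - 0.08049j  product -0.00005 - 0.00006j
  m=-6: Y*=-0.00195 + 0.00395j  Y=0.26607 + 0.16451j  product -0.00117 + 0.00073j
  m=-5: Y*=-0.01946 - 0.01457j  Y=-0.41107 - 0.20441j  product 0.00502 + 0.00997j
  m=-4: Y*=0.07255 - 0.06656j  Y=0.32423 + 0.12545j  product 0.03187 - 0.01248j
  m=-3: Y*=0.15129 + 0.24304j  Y=0.06998 + 0.01989j  product 0.00575 + 0.02002j
  m=-2: Y*=-0.51111 + 0.19894j  Y=-0.37802 - 0.07058j  product 0.20725 - 0.03913j
  m=-1: Y*=-0.09570 - 0.50973j  Y=0.11047 + 0.01022j  product -0.00536 - 0.05729j
  m=+0: Y*=-0.16942 + 0.00000j  Y=0.35334 + 0.00000j  product -0.05986 + 0.00000j
  m=+1: Y*=0.09570 - 0.50973j  Y=-0.11047 + 0.01022j  product -0.00536 + 0.05729j
  m=+2: Y*=-0.51111 - 0.19894j  Y=-0.37802 + 0.07058j  product 0.20725 + 0.03913j
  m=+3: Y*=-0.15129 + 0.24304j  Y=-0.06998 + 0.01989j  product 0.00575 - 0.02002j
  m=+4: Y*=0.07255 + 0.06656j  Y=0.32423 - 0.12545j  product 0.03187 + 0.01248j
  m=+5: Y*=0.01946 - 0.01457j  Y=0.41107 - 0.20441j  product 0.00502 - 0.00997j
  m=+6: Y*=-0.00195 - 0.00395j  Y=0.26607 - 0.16451j  product -0.00117 - 0.00073j
  m=+7: Y*=-0.00055 + 0.00015j  Y=0.10676 - 0.08049j  product -0.00005 + 0.00006j
  m=+8: Y*=0.00000 + 0.00005j  Y=0.02503 - 0.02278j  product 0.00000 + 0.00000j
Accumulated sum 0.42678 + 0.00000j; after 4π/(2l+1) scaling, 0.31548 + 0.00000j ⇒ P_8 = 0.315476

0.315476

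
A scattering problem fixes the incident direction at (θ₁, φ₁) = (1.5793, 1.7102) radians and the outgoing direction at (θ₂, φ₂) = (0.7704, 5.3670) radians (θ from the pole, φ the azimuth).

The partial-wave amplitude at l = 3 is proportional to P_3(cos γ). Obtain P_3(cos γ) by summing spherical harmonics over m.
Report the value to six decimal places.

0.344816

Expand P_3 via completeness: Σ_{m} conj(Y_{3,m}) at Ω₁ times Y_{3,m} at Ω₂ —
  term(m=-3) = -0.001480+0.058772i   from Y*(Ω₁)=+0.169427-0.381225i, Y(Ω₂)=-0.130179+0.053974i
  term(m=-2) = -0.001590+0.002651i   from Y*(Ω₁)=+0.008354+0.002392i, Y(Ω₂)=-0.091986+0.343607i
  term(m=-1) = +0.099650-0.056424i   from Y*(Ω₁)=+0.044889-0.319918i, Y(Ω₂)=+0.215826+0.281204i
  term(m=+0) = -0.001083+0.000000i   from Y*(Ω₁)=+0.009519-0.000000i, Y(Ω₂)=-0.113822+0.000000i
  term(m=+1) = +0.099650+0.056424i   from Y*(Ω₁)=-0.044889-0.319918i, Y(Ω₂)=-0.215826+0.281204i
  term(m=+2) = -0.001590-0.002651i   from Y*(Ω₁)=+0.008354-0.002392i, Y(Ω₂)=-0.091986-0.343607i
  term(m=+3) = -0.001480-0.058772i   from Y*(Ω₁)=-0.169427-0.381225i, Y(Ω₂)=+0.130179+0.053974i
Σ over m = +0.192077+0.000000i; ×(4π/7) → +0.344816+0.000000i. Real part: 0.344816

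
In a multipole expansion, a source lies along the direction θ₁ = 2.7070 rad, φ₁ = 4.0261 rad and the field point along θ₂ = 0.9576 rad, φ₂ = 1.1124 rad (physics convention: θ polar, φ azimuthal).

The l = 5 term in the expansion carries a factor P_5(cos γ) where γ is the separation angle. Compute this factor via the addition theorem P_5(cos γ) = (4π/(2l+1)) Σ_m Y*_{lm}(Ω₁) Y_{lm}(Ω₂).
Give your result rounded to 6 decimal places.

0.258519

Addition theorem: P_5(cos γ) = (4π/11) Σ_m Y*_{lm}(Ω₁) Y_{lm}(Ω₂), m = −5…5:
  m=-5: Y*=(0.001755, 0.005885)  Y=(0.127516, 0.112108)  product (-0.000436, 0.000947)
  m=-4: Y*=(0.038593, 0.016155)  Y=(-0.098149, 0.364854)  product (-0.009682, 0.012495)
  m=-3: Y*=(0.146064, -0.077547)  Y=(-0.367630, 0.072843)  product (-0.048049, 0.039148)
  m=-2: Y*=(0.078788, -0.392262)  Y=(0.002561, 0.003341)  product (0.001512, -0.000741)
  m=-1: Y*=(-0.315850, -0.385598)  Y=(-0.154531, 0.313163)  product (0.169564, -0.039326)
  m=+0: Y*=(-0.005564, -0.000000)  Y=(-0.085664, 0.000000)  product (0.000477, 0.000000)
  m=+1: Y*=(0.315850, -0.385598)  Y=(0.154531, 0.313163)  product (0.169564, 0.039326)
  m=+2: Y*=(0.078788, 0.392262)  Y=(0.002561, -0.003341)  product (0.001512, 0.000741)
  m=+3: Y*=(-0.146064, -0.077547)  Y=(0.367630, 0.072843)  product (-0.048049, -0.039148)
  m=+4: Y*=(0.038593, -0.016155)  Y=(-0.098149, -0.364854)  product (-0.009682, -0.012495)
  m=+5: Y*=(-0.001755, 0.005885)  Y=(-0.127516, 0.112108)  product (-0.000436, -0.000947)
Σ over m = (0.226296, 0.000000); ×(4π/11) → (0.258519, 0.000000). Real part: 0.258519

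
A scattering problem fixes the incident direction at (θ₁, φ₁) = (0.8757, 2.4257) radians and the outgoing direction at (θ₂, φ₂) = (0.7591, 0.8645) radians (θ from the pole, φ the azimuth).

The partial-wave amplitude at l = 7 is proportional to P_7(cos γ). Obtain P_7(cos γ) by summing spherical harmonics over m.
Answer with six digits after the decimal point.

0.157677

Expand P_7 via completeness: Σ_{m} conj(Y_{7,m}) at Ω₁ times Y_{7,m} at Ω₂ —
  m=-7: Y*=-0.023200-0.075303i  Y=+0.035608+0.008401i  product -0.000194-0.002876i
  m=-6: Y*=-0.099588+0.224795i  Y=+0.065938+0.128339i  product -0.035417+0.002041i
  m=-5: Y*=+0.384647-0.180085i  Y=-0.125833+0.306219i  product +0.006744+0.140447i
  m=-4: Y*=-0.366722-0.104668i  Y=-0.436183+0.142809i  product +0.174905-0.006717i
  m=-3: Y*=-0.000329-0.000506i  Y=-0.242384-0.147972i  product +0.000005+0.000171i
  m=-2: Y*=-0.049631+0.354725i  Y=+0.027816+0.174357i  product -0.063229+0.001214i
  m=-1: Y*=+0.122239-0.106327i  Y=-0.243099+0.284956i  product +0.000582+0.060681i
  m=+0: Y*=+0.315617-0.000000i  Y=+0.067866+0.000000i  product +0.021420+0.000000i
  m=+1: Y*=-0.122239-0.106327i  Y=+0.243099+0.284956i  product +0.000582-0.060681i
  m=+2: Y*=-0.049631-0.354725i  Y=+0.027816-0.174357i  product -0.063229-0.001214i
  m=+3: Y*=+0.000329-0.000506i  Y=+0.242384-0.147972i  product +0.000005-0.000171i
  m=+4: Y*=-0.366722+0.104668i  Y=-0.436183-0.142809i  product +0.174905+0.006717i
  m=+5: Y*=-0.384647-0.180085i  Y=+0.125833+0.306219i  product +0.006744-0.140447i
  m=+6: Y*=-0.099588-0.224795i  Y=+0.065938-0.128339i  product -0.035417-0.002041i
  m=+7: Y*=+0.023200-0.075303i  Y=-0.035608+0.008401i  product -0.000194+0.002876i
Total Σ_m = +0.188213-0.000000i. Multiply by 0.837758: +0.157677-0.000000i. P_7(cos γ) = 0.157677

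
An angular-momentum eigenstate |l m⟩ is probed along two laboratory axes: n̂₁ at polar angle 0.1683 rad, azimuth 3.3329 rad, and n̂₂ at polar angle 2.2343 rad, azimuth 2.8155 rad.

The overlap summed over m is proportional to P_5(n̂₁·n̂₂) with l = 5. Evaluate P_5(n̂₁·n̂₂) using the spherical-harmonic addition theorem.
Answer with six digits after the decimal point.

Expand P_5 via completeness: Σ_{m} conj(Y_{5,m}) at Ω₁ times Y_{5,m} at Ω₂ —
  m=-5: Y*=(-0.000035, -0.000050)  Y=(0.008401, -0.140623)  product (-0.000007, 0.000005)
  m=-4: Y*=(0.000822, 0.000789)  Y=(-0.091689, -0.335961)  product (0.000190, -0.000348)
  m=-3: Y*=(-0.010579, -0.006839)  Y=(-0.228035, -0.338729)  product (0.000096, 0.005143)
  m=-2: Y*=(0.083321, 0.033532)  Y=(-0.071018, -0.054234)  product (-0.004099, -0.006900)
  m=-1: Y*=(-0.380855, -0.073762)  Y=(0.308100, 0.104189)  product (-0.109656, -0.062407)
  m=+0: Y*=(0.746937, -0.000000)  Y=(0.179168, 0.000000)  product (0.133827, 0.000000)
  m=+1: Y*=(0.380855, -0.073762)  Y=(-0.308100, 0.104189)  product (-0.109656, 0.062407)
  m=+2: Y*=(0.083321, -0.033532)  Y=(-0.071018, 0.054234)  product (-0.004099, 0.006900)
  m=+3: Y*=(0.010579, -0.006839)  Y=(0.228035, -0.338729)  product (0.000096, -0.005143)
  m=+4: Y*=(0.000822, -0.000789)  Y=(-0.091689, 0.335961)  product (0.000190, 0.000348)
  m=+5: Y*=(0.000035, -0.000050)  Y=(-0.008401, -0.140623)  product (-0.000007, -0.000005)
Σ over m = (-0.093127, -0.000000); ×(4π/11) → (-0.106388, -0.000000). Real part: -0.106388

-0.106388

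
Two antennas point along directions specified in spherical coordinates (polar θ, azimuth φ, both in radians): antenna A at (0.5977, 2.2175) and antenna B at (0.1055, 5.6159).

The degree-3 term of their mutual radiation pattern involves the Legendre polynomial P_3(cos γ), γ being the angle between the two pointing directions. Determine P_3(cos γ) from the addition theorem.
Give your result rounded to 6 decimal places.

Expand P_3 via completeness: Σ_{m} conj(Y_{3,m}) at Ω₁ times Y_{3,m} at Ω₂ —
  [-3]  conj(Y_{3,-3})(Ω₁) = +0.069340+0.026840i ; Y_{3,-3}(Ω₂) = -0.000204+0.000443i ; Δ = -0.000026+0.000025i
  [-2]  conj(Y_{3,-2})(Ω₁) = -0.073263-0.257306i ; Y_{3,-2}(Ω₂) = +0.002638+0.010957i ; Δ = +0.002626-0.001481i
  [-1]  conj(Y_{3,-1})(Ω₁) = -0.264825+0.350755i ; Y_{3,-1}(Ω₂) = +0.105448+0.083077i ; Δ = -0.057065+0.014986i
  [+0]  conj(Y_{3,0})(Ω₁) = +0.128514-0.000000i ; Y_{3,0}(Ω₂) = +0.721627+0.000000i ; Δ = +0.092739+0.000000i
  [+1]  conj(Y_{3,1})(Ω₁) = +0.264825+0.350755i ; Y_{3,1}(Ω₂) = -0.105448+0.083077i ; Δ = -0.057065-0.014986i
  [+2]  conj(Y_{3,2})(Ω₁) = -0.073263+0.257306i ; Y_{3,2}(Ω₂) = +0.002638-0.010957i ; Δ = +0.002626+0.001481i
  [+3]  conj(Y_{3,3})(Ω₁) = -0.069340+0.026840i ; Y_{3,3}(Ω₂) = +0.000204+0.000443i ; Δ = -0.000026-0.000025i
Σ over m = -0.016191+0.000000i; ×(4π/7) → -0.029065+0.000000i. Real part: -0.029065

-0.029065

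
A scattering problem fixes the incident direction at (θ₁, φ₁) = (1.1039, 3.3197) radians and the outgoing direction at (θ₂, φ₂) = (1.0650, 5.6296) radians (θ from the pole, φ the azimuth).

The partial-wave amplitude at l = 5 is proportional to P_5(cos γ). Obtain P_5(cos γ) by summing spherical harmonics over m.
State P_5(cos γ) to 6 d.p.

Summing Y*_{l m}(θ₁,φ₁)·Y_{l m}(θ₂,φ₂) over m ∈ [−5, 5]; prefactor 4π/(2·5+1) = 1.142397:
  m=-5: Y*=-0.16576 - 0.20487j  Y=-0.23588 - 0.02996j  product 0.03296 + 0.05329j
  m=-4: Y*=0.31789 + 0.27458j  Y=-0.35988 + 0.20954j  product -0.17194 - 0.03221j
  m=-3: Y*=-0.17457 - 0.10330j  Y=-0.09796 + 0.23834j  product 0.04172 - 0.03149j
  m=-2: Y*=-0.22359 - 0.08319j  Y=-0.04843 - 0.17943j  product -0.00410 + 0.04415j
  m=-1: Y*=0.27428 + 0.04938j  Y=-0.25118 - 0.19237j  product -0.05940 - 0.06517j
  m=+0: Y*=0.17918 + 0.00000j  Y=0.11556 + 0.00000j  product 0.02071 + 0.00000j
  m=+1: Y*=-0.27428 + 0.04938j  Y=0.25118 - 0.19237j  product -0.05940 + 0.06517j
  m=+2: Y*=-0.22359 + 0.08319j  Y=-0.04843 + 0.17943j  product -0.00410 - 0.04415j
  m=+3: Y*=0.17457 - 0.10330j  Y=0.09796 + 0.23834j  product 0.04172 + 0.03149j
  m=+4: Y*=0.31789 - 0.27458j  Y=-0.35988 - 0.20954j  product -0.17194 + 0.03221j
  m=+5: Y*=0.16576 - 0.20487j  Y=0.23588 - 0.02996j  product 0.03296 - 0.05329j
Accumulated sum -0.30080 + 0.00000j; after 4π/(2l+1) scaling, -0.34364 + 0.00000j ⇒ P_5 = -0.343636

-0.343636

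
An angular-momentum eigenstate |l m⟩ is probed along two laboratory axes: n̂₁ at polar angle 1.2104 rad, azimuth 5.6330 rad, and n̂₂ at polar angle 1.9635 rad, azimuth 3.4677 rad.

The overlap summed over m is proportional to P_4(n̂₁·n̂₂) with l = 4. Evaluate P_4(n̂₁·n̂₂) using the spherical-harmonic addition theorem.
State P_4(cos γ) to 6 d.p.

-0.419634

Term-by-term m-sum for l=4 (normalisation 4π/9 = 1.396263):
  m=-4: -0.29088 - 0.17470j × 0.08487 - 0.31104j = -0.07902 + 0.07565j  (running Σ = -0.07902 + 0.07565j)
  m=-3: -0.13407 - 0.33591j × 0.21093 - 0.31335j = -0.13354 - 0.02884j  (running Σ = -0.21256 + 0.04681j)
  m=-2: -0.01013 + 0.03655j × 0.00571 - 0.00436j = 0.00010 + 0.00025j  (running Σ = -0.21246 + 0.04706j)
  m=-1: -0.26462 + 0.20124j × -0.31291 + 0.10582j = 0.06151 - 0.09097j  (running Σ = -0.15095 - 0.04391j)
  m=0: -0.02004 + 0.00000j × -0.06800 + 0.00000j = 0.00136 + 0.00000j  (running Σ = -0.14959 - 0.04391j)
  m=1: 0.26462 + 0.20124j × 0.31291 + 0.10582j = 0.06151 + 0.09097j  (running Σ = -0.08808 + 0.04706j)
  m=2: -0.01013 - 0.03655j × 0.00571 + 0.00436j = 0.00010 - 0.00025j  (running Σ = -0.08798 + 0.04681j)
  m=3: 0.13407 - 0.33591j × -0.21093 - 0.31335j = -0.13354 + 0.02884j  (running Σ = -0.22152 + 0.07565j)
  m=4: -0.29088 + 0.17470j × 0.08487 + 0.31104j = -0.07902 - 0.07565j  (running Σ = -0.30054 + 0.00000j)
Σ over m = -0.30054 + 0.00000j; ×(4π/9) → -0.41963 + 0.00000j. Real part: -0.419634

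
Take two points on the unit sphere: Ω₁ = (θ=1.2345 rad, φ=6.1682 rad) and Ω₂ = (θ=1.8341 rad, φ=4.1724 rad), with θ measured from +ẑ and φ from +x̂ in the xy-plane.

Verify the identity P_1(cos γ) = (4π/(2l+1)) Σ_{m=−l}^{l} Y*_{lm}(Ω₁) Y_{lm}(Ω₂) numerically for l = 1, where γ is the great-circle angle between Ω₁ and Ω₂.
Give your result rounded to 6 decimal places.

-0.461700

Addition theorem: P_1(cos γ) = (4π/3) Σ_m Y*_{lm}(Ω₁) Y_{lm}(Ω₂), m = −1…1:
  term(m=-1) = (-0.044859, 0.099117)   from Y*(Ω₁)=(0.323987, -0.037419), Y(Ω₂)=(-0.171506, 0.286122)
  term(m=+0) = (-0.020504, 0.000000)   from Y*(Ω₁)=(0.161235, -0.000000), Y(Ω₂)=(-0.127169, 0.000000)
  term(m=+1) = (-0.044859, -0.099117)   from Y*(Ω₁)=(-0.323987, -0.037419), Y(Ω₂)=(0.171506, 0.286122)
Total Σ_m = (-0.110223, 0.000000). Multiply by 4.188790: (-0.461700, 0.000000). P_1(cos γ) = -0.461700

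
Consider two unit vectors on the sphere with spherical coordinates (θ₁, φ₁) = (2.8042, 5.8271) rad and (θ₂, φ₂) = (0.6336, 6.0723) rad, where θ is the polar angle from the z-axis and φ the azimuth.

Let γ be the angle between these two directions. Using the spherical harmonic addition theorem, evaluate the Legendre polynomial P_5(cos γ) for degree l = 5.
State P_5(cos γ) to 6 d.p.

Addition theorem: P_5(cos γ) = (4π/11) Σ_m Y*_{lm}(Ω₁) Y_{lm}(Ω₂), m = −5…5:
  term(m=-5) = +0.000021-0.000059i   from Y*(Ω₁)=-0.001202-0.001400i, Y(Ω₂)=+0.016669+0.029360i
  term(m=-4) = -0.001345+0.002008i   from Y*(Ω₁)=+0.004171+0.016099i, Y(Ω₂)=+0.096619+0.108562i
  term(m=-3) = +0.022700-0.020544i   from Y*(Ω₁)=+0.017705-0.086215i, Y(Ω₂)=+0.280532+0.205684i
  term(m=-2) = -0.117311+0.062632i   from Y*(Ω₁)=-0.179248+0.231615i, Y(Ω₂)=+0.414271+0.185882i
  term(m=-1) = +0.077398-0.019368i   from Y*(Ω₁)=+0.493433-0.242069i, Y(Ω₂)=+0.141950+0.030387i
  term(m=+0) = +0.105973+0.000000i   from Y*(Ω₁)=-0.289138-0.000000i, Y(Ω₂)=-0.366512+0.000000i
  term(m=+1) = +0.077398+0.019368i   from Y*(Ω₁)=-0.493433-0.242069i, Y(Ω₂)=-0.141950+0.030387i
  term(m=+2) = -0.117311-0.062632i   from Y*(Ω₁)=-0.179248-0.231615i, Y(Ω₂)=+0.414271-0.185882i
  term(m=+3) = +0.022700+0.020544i   from Y*(Ω₁)=-0.017705-0.086215i, Y(Ω₂)=-0.280532+0.205684i
  term(m=+4) = -0.001345-0.002008i   from Y*(Ω₁)=+0.004171-0.016099i, Y(Ω₂)=+0.096619-0.108562i
  term(m=+5) = +0.000021+0.000059i   from Y*(Ω₁)=+0.001202-0.001400i, Y(Ω₂)=-0.016669+0.029360i
Accumulated sum +0.068901-0.000000i; after 4π/(2l+1) scaling, +0.078712-0.000000i ⇒ P_5 = 0.078712

0.078712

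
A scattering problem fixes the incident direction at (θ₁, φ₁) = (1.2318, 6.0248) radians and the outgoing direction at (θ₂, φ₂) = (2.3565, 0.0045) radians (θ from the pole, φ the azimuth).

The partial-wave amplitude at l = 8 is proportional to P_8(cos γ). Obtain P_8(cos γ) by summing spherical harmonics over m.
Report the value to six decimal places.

Expand P_8 via completeness: Σ_{m} conj(Y_{8,m}) at Ω₁ times Y_{8,m} at Ω₂ —
  m=-8: Y*=-0.15358 - 0.28363j  Y=0.03211 - 0.00116j  product -0.00526 - 0.00893j
  m=-7: Y*=-0.10721 - 0.44211j  Y=-0.12856 + 0.00405j  product 0.01557 + 0.05640j
  m=-6: Y*=0.00357 - 0.17443j  Y=0.30538 - 0.00825j  product -0.00035 - 0.05330j
  m=-5: Y*=-0.07448 + 0.26012j  Y=-0.45719 + 0.01029j  product 0.03138 - 0.11969j
  m=-4: Y*=-0.14796 + 0.24837j  Y=0.35994 - 0.00648j  product -0.05165 + 0.09036j
  m=-3: Y*=0.10473 - 0.10260j  Y=0.05369 - 0.00072j  product 0.00555 - 0.00558j
  m=-2: Y*=0.27285 - 0.15505j  Y=-0.38291 + 0.00345j  product -0.10394 + 0.06031j
  m=-1: Y*=-0.08649 + 0.02286j  Y=0.13105 - 0.00059j  product -0.01132 + 0.00305j
  m=+0: Y*=-0.31687 + 0.00000j  Y=0.34666 + 0.00000j  product -0.10985 + 0.00000j
  m=+1: Y*=0.08649 + 0.02286j  Y=-0.13105 - 0.00059j  product -0.01132 - 0.00305j
  m=+2: Y*=0.27285 + 0.15505j  Y=-0.38291 - 0.00345j  product -0.10394 - 0.06031j
  m=+3: Y*=-0.10473 - 0.10260j  Y=-0.05369 - 0.00072j  product 0.00555 + 0.00558j
  m=+4: Y*=-0.14796 - 0.24837j  Y=0.35994 + 0.00648j  product -0.05165 - 0.09036j
  m=+5: Y*=0.07448 + 0.26012j  Y=0.45719 + 0.01029j  product 0.03138 + 0.11969j
  m=+6: Y*=0.00357 + 0.17443j  Y=0.30538 + 0.00825j  product -0.00035 + 0.05330j
  m=+7: Y*=0.10721 - 0.44211j  Y=0.12856 + 0.00405j  product 0.01557 - 0.05640j
  m=+8: Y*=-0.15358 + 0.28363j  Y=0.03211 + 0.00116j  product -0.00526 + 0.00893j
Total Σ_m = -0.34988 + 0.00000j. Multiply by 0.739198: -0.25863 + 0.00000j. P_8(cos γ) = -0.258634

-0.258634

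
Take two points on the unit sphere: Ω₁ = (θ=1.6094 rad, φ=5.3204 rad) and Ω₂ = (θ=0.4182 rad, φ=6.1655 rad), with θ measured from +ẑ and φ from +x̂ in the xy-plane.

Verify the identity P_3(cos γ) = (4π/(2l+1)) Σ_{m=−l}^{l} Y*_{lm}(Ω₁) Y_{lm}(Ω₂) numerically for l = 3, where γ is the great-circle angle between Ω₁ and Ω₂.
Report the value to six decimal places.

Addition theorem: P_3(cos γ) = (4π/7) Σ_m Y*_{lm}(Ω₁) Y_{lm}(Ω₂), m = −3…3:
  [-3]  conj(Y_{3,-3})(Ω₁) = -0.403015-0.104297i ; Y_{3,-3}(Ω₂) = +0.026222+0.009663i ; Δ = -0.009560-0.006629i
  [-2]  conj(Y_{3,-2})(Ω₁) = +0.013681+0.036931i ; Y_{3,-2}(Ω₂) = +0.149784+0.035920i ; Δ = +0.000723+0.006023i
  [-1]  conj(Y_{3,-1})(Ω₁) = -0.183101+0.263090i ; Y_{3,-1}(Ω₂) = +0.413878+0.048933i ; Δ = -0.088655+0.099927i
  [+0]  conj(Y_{3,0})(Ω₁) = +0.043100-0.000000i ; Y_{3,0}(Ω₂) = +0.400813+0.000000i ; Δ = +0.017275+0.000000i
  [+1]  conj(Y_{3,1})(Ω₁) = +0.183101+0.263090i ; Y_{3,1}(Ω₂) = -0.413878+0.048933i ; Δ = -0.088655-0.099927i
  [+2]  conj(Y_{3,2})(Ω₁) = +0.013681-0.036931i ; Y_{3,2}(Ω₂) = +0.149784-0.035920i ; Δ = +0.000723-0.006023i
  [+3]  conj(Y_{3,3})(Ω₁) = +0.403015-0.104297i ; Y_{3,3}(Ω₂) = -0.026222+0.009663i ; Δ = -0.009560+0.006629i
Accumulated sum -0.177711+0.000000i; after 4π/(2l+1) scaling, -0.319025+0.000000i ⇒ P_3 = -0.319025

-0.319025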